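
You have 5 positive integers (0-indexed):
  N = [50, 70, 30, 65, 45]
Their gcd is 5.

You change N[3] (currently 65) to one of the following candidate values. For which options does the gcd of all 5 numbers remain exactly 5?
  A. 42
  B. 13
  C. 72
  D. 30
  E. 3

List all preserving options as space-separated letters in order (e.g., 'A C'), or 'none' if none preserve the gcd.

Old gcd = 5; gcd of others (without N[3]) = 5
New gcd for candidate v: gcd(5, v). Preserves old gcd iff gcd(5, v) = 5.
  Option A: v=42, gcd(5,42)=1 -> changes
  Option B: v=13, gcd(5,13)=1 -> changes
  Option C: v=72, gcd(5,72)=1 -> changes
  Option D: v=30, gcd(5,30)=5 -> preserves
  Option E: v=3, gcd(5,3)=1 -> changes

Answer: D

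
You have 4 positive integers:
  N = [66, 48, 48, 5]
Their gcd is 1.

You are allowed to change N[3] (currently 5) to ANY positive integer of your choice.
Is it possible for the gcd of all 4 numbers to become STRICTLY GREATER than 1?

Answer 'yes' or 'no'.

Answer: yes

Derivation:
Current gcd = 1
gcd of all OTHER numbers (without N[3]=5): gcd([66, 48, 48]) = 6
The new gcd after any change is gcd(6, new_value).
This can be at most 6.
Since 6 > old gcd 1, the gcd CAN increase (e.g., set N[3] = 6).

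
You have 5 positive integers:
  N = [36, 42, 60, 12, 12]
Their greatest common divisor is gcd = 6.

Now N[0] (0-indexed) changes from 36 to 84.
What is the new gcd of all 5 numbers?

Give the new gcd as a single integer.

Answer: 6

Derivation:
Numbers: [36, 42, 60, 12, 12], gcd = 6
Change: index 0, 36 -> 84
gcd of the OTHER numbers (without index 0): gcd([42, 60, 12, 12]) = 6
New gcd = gcd(g_others, new_val) = gcd(6, 84) = 6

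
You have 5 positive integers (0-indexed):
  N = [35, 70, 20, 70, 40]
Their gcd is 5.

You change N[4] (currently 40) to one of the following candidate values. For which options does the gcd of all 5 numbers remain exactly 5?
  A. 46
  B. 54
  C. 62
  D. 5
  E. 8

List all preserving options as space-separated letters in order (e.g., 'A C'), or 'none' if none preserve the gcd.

Old gcd = 5; gcd of others (without N[4]) = 5
New gcd for candidate v: gcd(5, v). Preserves old gcd iff gcd(5, v) = 5.
  Option A: v=46, gcd(5,46)=1 -> changes
  Option B: v=54, gcd(5,54)=1 -> changes
  Option C: v=62, gcd(5,62)=1 -> changes
  Option D: v=5, gcd(5,5)=5 -> preserves
  Option E: v=8, gcd(5,8)=1 -> changes

Answer: D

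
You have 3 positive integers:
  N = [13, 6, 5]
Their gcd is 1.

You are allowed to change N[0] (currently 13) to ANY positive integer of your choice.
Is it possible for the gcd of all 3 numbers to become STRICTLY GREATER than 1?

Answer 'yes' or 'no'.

Answer: no

Derivation:
Current gcd = 1
gcd of all OTHER numbers (without N[0]=13): gcd([6, 5]) = 1
The new gcd after any change is gcd(1, new_value).
This can be at most 1.
Since 1 = old gcd 1, the gcd can only stay the same or decrease.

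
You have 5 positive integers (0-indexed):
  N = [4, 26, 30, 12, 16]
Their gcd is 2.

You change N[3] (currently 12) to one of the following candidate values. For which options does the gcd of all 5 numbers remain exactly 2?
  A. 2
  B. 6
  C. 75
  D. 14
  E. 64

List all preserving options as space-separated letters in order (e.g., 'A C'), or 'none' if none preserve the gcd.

Answer: A B D E

Derivation:
Old gcd = 2; gcd of others (without N[3]) = 2
New gcd for candidate v: gcd(2, v). Preserves old gcd iff gcd(2, v) = 2.
  Option A: v=2, gcd(2,2)=2 -> preserves
  Option B: v=6, gcd(2,6)=2 -> preserves
  Option C: v=75, gcd(2,75)=1 -> changes
  Option D: v=14, gcd(2,14)=2 -> preserves
  Option E: v=64, gcd(2,64)=2 -> preserves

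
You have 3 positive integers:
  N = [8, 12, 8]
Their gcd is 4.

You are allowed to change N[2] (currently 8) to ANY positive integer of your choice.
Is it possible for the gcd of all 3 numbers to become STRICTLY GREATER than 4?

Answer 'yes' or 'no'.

Answer: no

Derivation:
Current gcd = 4
gcd of all OTHER numbers (without N[2]=8): gcd([8, 12]) = 4
The new gcd after any change is gcd(4, new_value).
This can be at most 4.
Since 4 = old gcd 4, the gcd can only stay the same or decrease.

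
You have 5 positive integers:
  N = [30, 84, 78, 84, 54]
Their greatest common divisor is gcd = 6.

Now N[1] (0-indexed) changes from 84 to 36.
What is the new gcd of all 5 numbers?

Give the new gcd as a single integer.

Answer: 6

Derivation:
Numbers: [30, 84, 78, 84, 54], gcd = 6
Change: index 1, 84 -> 36
gcd of the OTHER numbers (without index 1): gcd([30, 78, 84, 54]) = 6
New gcd = gcd(g_others, new_val) = gcd(6, 36) = 6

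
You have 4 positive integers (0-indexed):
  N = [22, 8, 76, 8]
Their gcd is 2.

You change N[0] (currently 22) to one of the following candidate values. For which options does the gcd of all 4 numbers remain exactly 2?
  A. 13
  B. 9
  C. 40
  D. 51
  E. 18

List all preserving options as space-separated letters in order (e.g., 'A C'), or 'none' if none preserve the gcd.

Old gcd = 2; gcd of others (without N[0]) = 4
New gcd for candidate v: gcd(4, v). Preserves old gcd iff gcd(4, v) = 2.
  Option A: v=13, gcd(4,13)=1 -> changes
  Option B: v=9, gcd(4,9)=1 -> changes
  Option C: v=40, gcd(4,40)=4 -> changes
  Option D: v=51, gcd(4,51)=1 -> changes
  Option E: v=18, gcd(4,18)=2 -> preserves

Answer: E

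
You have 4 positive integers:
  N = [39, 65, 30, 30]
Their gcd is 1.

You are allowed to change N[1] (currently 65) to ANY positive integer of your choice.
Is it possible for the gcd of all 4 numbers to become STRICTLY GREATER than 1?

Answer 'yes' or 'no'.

Current gcd = 1
gcd of all OTHER numbers (without N[1]=65): gcd([39, 30, 30]) = 3
The new gcd after any change is gcd(3, new_value).
This can be at most 3.
Since 3 > old gcd 1, the gcd CAN increase (e.g., set N[1] = 3).

Answer: yes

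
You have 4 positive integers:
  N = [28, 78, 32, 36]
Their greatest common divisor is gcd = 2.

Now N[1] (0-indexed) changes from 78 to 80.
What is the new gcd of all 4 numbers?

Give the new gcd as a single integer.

Answer: 4

Derivation:
Numbers: [28, 78, 32, 36], gcd = 2
Change: index 1, 78 -> 80
gcd of the OTHER numbers (without index 1): gcd([28, 32, 36]) = 4
New gcd = gcd(g_others, new_val) = gcd(4, 80) = 4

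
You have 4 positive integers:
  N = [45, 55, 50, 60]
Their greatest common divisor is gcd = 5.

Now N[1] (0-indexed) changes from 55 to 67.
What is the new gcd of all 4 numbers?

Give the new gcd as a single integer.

Answer: 1

Derivation:
Numbers: [45, 55, 50, 60], gcd = 5
Change: index 1, 55 -> 67
gcd of the OTHER numbers (without index 1): gcd([45, 50, 60]) = 5
New gcd = gcd(g_others, new_val) = gcd(5, 67) = 1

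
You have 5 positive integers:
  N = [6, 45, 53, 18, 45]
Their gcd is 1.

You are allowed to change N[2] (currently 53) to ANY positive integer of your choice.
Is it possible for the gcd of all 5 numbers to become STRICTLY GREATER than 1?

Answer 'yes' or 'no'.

Answer: yes

Derivation:
Current gcd = 1
gcd of all OTHER numbers (without N[2]=53): gcd([6, 45, 18, 45]) = 3
The new gcd after any change is gcd(3, new_value).
This can be at most 3.
Since 3 > old gcd 1, the gcd CAN increase (e.g., set N[2] = 3).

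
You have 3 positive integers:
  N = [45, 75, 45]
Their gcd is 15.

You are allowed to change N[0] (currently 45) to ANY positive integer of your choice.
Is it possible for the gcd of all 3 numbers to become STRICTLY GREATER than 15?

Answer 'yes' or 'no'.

Current gcd = 15
gcd of all OTHER numbers (without N[0]=45): gcd([75, 45]) = 15
The new gcd after any change is gcd(15, new_value).
This can be at most 15.
Since 15 = old gcd 15, the gcd can only stay the same or decrease.

Answer: no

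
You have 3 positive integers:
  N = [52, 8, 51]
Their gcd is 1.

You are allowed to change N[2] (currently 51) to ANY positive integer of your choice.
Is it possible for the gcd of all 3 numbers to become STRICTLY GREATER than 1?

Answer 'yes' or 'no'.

Current gcd = 1
gcd of all OTHER numbers (without N[2]=51): gcd([52, 8]) = 4
The new gcd after any change is gcd(4, new_value).
This can be at most 4.
Since 4 > old gcd 1, the gcd CAN increase (e.g., set N[2] = 4).

Answer: yes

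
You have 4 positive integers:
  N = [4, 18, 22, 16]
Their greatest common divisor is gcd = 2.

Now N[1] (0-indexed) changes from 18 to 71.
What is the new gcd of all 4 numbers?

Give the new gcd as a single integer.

Numbers: [4, 18, 22, 16], gcd = 2
Change: index 1, 18 -> 71
gcd of the OTHER numbers (without index 1): gcd([4, 22, 16]) = 2
New gcd = gcd(g_others, new_val) = gcd(2, 71) = 1

Answer: 1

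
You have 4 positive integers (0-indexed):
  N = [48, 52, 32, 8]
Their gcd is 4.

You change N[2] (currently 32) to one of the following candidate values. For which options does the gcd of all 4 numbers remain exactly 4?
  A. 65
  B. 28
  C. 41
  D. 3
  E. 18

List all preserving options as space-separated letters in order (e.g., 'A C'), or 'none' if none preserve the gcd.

Old gcd = 4; gcd of others (without N[2]) = 4
New gcd for candidate v: gcd(4, v). Preserves old gcd iff gcd(4, v) = 4.
  Option A: v=65, gcd(4,65)=1 -> changes
  Option B: v=28, gcd(4,28)=4 -> preserves
  Option C: v=41, gcd(4,41)=1 -> changes
  Option D: v=3, gcd(4,3)=1 -> changes
  Option E: v=18, gcd(4,18)=2 -> changes

Answer: B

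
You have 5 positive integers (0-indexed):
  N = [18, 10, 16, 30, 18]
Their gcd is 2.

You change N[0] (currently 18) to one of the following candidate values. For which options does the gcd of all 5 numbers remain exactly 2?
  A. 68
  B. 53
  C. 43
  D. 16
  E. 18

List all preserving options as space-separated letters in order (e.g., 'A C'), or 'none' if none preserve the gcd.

Answer: A D E

Derivation:
Old gcd = 2; gcd of others (without N[0]) = 2
New gcd for candidate v: gcd(2, v). Preserves old gcd iff gcd(2, v) = 2.
  Option A: v=68, gcd(2,68)=2 -> preserves
  Option B: v=53, gcd(2,53)=1 -> changes
  Option C: v=43, gcd(2,43)=1 -> changes
  Option D: v=16, gcd(2,16)=2 -> preserves
  Option E: v=18, gcd(2,18)=2 -> preserves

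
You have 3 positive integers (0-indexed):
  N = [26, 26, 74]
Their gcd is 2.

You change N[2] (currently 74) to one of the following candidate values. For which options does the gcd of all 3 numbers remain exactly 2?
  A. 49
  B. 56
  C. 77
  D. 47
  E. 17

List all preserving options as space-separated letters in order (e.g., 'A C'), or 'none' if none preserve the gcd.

Answer: B

Derivation:
Old gcd = 2; gcd of others (without N[2]) = 26
New gcd for candidate v: gcd(26, v). Preserves old gcd iff gcd(26, v) = 2.
  Option A: v=49, gcd(26,49)=1 -> changes
  Option B: v=56, gcd(26,56)=2 -> preserves
  Option C: v=77, gcd(26,77)=1 -> changes
  Option D: v=47, gcd(26,47)=1 -> changes
  Option E: v=17, gcd(26,17)=1 -> changes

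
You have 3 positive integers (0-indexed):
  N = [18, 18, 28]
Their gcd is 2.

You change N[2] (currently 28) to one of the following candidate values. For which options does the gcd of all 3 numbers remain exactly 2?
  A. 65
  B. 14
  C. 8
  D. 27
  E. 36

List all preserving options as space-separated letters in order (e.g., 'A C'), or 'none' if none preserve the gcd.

Answer: B C

Derivation:
Old gcd = 2; gcd of others (without N[2]) = 18
New gcd for candidate v: gcd(18, v). Preserves old gcd iff gcd(18, v) = 2.
  Option A: v=65, gcd(18,65)=1 -> changes
  Option B: v=14, gcd(18,14)=2 -> preserves
  Option C: v=8, gcd(18,8)=2 -> preserves
  Option D: v=27, gcd(18,27)=9 -> changes
  Option E: v=36, gcd(18,36)=18 -> changes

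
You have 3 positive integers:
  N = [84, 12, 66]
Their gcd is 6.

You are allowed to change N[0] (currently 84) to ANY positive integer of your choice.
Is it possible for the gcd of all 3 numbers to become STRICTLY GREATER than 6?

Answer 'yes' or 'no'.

Current gcd = 6
gcd of all OTHER numbers (without N[0]=84): gcd([12, 66]) = 6
The new gcd after any change is gcd(6, new_value).
This can be at most 6.
Since 6 = old gcd 6, the gcd can only stay the same or decrease.

Answer: no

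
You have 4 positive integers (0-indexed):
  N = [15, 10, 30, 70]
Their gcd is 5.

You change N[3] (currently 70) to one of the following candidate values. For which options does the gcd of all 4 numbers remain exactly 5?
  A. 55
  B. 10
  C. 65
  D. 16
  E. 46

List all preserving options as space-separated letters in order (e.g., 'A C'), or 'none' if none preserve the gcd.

Answer: A B C

Derivation:
Old gcd = 5; gcd of others (without N[3]) = 5
New gcd for candidate v: gcd(5, v). Preserves old gcd iff gcd(5, v) = 5.
  Option A: v=55, gcd(5,55)=5 -> preserves
  Option B: v=10, gcd(5,10)=5 -> preserves
  Option C: v=65, gcd(5,65)=5 -> preserves
  Option D: v=16, gcd(5,16)=1 -> changes
  Option E: v=46, gcd(5,46)=1 -> changes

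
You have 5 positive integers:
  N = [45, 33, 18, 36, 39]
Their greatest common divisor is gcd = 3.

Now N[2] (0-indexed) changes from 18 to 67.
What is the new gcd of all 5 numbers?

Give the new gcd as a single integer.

Numbers: [45, 33, 18, 36, 39], gcd = 3
Change: index 2, 18 -> 67
gcd of the OTHER numbers (without index 2): gcd([45, 33, 36, 39]) = 3
New gcd = gcd(g_others, new_val) = gcd(3, 67) = 1

Answer: 1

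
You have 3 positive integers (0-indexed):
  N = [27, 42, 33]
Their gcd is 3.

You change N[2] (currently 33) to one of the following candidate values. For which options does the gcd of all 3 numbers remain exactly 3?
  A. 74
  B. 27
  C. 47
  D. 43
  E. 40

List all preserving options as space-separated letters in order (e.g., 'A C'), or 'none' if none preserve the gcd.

Old gcd = 3; gcd of others (without N[2]) = 3
New gcd for candidate v: gcd(3, v). Preserves old gcd iff gcd(3, v) = 3.
  Option A: v=74, gcd(3,74)=1 -> changes
  Option B: v=27, gcd(3,27)=3 -> preserves
  Option C: v=47, gcd(3,47)=1 -> changes
  Option D: v=43, gcd(3,43)=1 -> changes
  Option E: v=40, gcd(3,40)=1 -> changes

Answer: B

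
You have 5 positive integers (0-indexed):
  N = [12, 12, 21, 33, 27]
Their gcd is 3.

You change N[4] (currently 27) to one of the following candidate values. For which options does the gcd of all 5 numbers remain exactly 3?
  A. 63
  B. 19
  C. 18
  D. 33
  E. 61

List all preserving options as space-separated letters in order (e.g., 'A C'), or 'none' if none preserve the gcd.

Answer: A C D

Derivation:
Old gcd = 3; gcd of others (without N[4]) = 3
New gcd for candidate v: gcd(3, v). Preserves old gcd iff gcd(3, v) = 3.
  Option A: v=63, gcd(3,63)=3 -> preserves
  Option B: v=19, gcd(3,19)=1 -> changes
  Option C: v=18, gcd(3,18)=3 -> preserves
  Option D: v=33, gcd(3,33)=3 -> preserves
  Option E: v=61, gcd(3,61)=1 -> changes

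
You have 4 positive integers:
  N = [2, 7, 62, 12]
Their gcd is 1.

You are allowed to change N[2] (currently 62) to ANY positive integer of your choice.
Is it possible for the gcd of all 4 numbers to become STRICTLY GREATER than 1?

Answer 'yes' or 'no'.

Current gcd = 1
gcd of all OTHER numbers (without N[2]=62): gcd([2, 7, 12]) = 1
The new gcd after any change is gcd(1, new_value).
This can be at most 1.
Since 1 = old gcd 1, the gcd can only stay the same or decrease.

Answer: no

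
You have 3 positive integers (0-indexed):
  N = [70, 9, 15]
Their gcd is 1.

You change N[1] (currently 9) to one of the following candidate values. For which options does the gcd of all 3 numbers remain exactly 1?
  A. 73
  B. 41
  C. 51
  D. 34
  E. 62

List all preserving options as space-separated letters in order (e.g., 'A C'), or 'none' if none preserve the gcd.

Answer: A B C D E

Derivation:
Old gcd = 1; gcd of others (without N[1]) = 5
New gcd for candidate v: gcd(5, v). Preserves old gcd iff gcd(5, v) = 1.
  Option A: v=73, gcd(5,73)=1 -> preserves
  Option B: v=41, gcd(5,41)=1 -> preserves
  Option C: v=51, gcd(5,51)=1 -> preserves
  Option D: v=34, gcd(5,34)=1 -> preserves
  Option E: v=62, gcd(5,62)=1 -> preserves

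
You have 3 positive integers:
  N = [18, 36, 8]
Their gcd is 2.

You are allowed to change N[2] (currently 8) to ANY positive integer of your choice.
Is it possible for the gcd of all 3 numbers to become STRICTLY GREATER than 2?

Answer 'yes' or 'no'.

Current gcd = 2
gcd of all OTHER numbers (without N[2]=8): gcd([18, 36]) = 18
The new gcd after any change is gcd(18, new_value).
This can be at most 18.
Since 18 > old gcd 2, the gcd CAN increase (e.g., set N[2] = 18).

Answer: yes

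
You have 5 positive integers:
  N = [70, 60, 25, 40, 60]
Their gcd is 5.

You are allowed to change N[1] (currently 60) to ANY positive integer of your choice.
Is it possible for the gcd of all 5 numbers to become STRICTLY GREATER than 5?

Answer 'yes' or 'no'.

Answer: no

Derivation:
Current gcd = 5
gcd of all OTHER numbers (without N[1]=60): gcd([70, 25, 40, 60]) = 5
The new gcd after any change is gcd(5, new_value).
This can be at most 5.
Since 5 = old gcd 5, the gcd can only stay the same or decrease.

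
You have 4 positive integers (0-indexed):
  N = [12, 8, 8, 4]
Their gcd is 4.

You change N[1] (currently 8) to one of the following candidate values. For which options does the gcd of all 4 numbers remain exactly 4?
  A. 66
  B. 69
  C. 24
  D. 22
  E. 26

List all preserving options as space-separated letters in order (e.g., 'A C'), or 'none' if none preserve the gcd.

Old gcd = 4; gcd of others (without N[1]) = 4
New gcd for candidate v: gcd(4, v). Preserves old gcd iff gcd(4, v) = 4.
  Option A: v=66, gcd(4,66)=2 -> changes
  Option B: v=69, gcd(4,69)=1 -> changes
  Option C: v=24, gcd(4,24)=4 -> preserves
  Option D: v=22, gcd(4,22)=2 -> changes
  Option E: v=26, gcd(4,26)=2 -> changes

Answer: C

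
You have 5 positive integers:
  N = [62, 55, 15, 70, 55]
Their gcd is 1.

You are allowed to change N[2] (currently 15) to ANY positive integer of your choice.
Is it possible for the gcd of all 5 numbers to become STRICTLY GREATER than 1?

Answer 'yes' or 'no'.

Current gcd = 1
gcd of all OTHER numbers (without N[2]=15): gcd([62, 55, 70, 55]) = 1
The new gcd after any change is gcd(1, new_value).
This can be at most 1.
Since 1 = old gcd 1, the gcd can only stay the same or decrease.

Answer: no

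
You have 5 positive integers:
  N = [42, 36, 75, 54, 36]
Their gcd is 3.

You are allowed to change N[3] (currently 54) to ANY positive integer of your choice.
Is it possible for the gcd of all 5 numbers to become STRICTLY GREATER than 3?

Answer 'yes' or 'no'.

Current gcd = 3
gcd of all OTHER numbers (without N[3]=54): gcd([42, 36, 75, 36]) = 3
The new gcd after any change is gcd(3, new_value).
This can be at most 3.
Since 3 = old gcd 3, the gcd can only stay the same or decrease.

Answer: no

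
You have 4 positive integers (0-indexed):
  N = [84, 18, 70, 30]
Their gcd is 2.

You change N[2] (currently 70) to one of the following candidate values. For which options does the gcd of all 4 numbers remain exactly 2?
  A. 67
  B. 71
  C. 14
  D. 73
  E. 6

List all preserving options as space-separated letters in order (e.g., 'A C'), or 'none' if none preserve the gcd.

Answer: C

Derivation:
Old gcd = 2; gcd of others (without N[2]) = 6
New gcd for candidate v: gcd(6, v). Preserves old gcd iff gcd(6, v) = 2.
  Option A: v=67, gcd(6,67)=1 -> changes
  Option B: v=71, gcd(6,71)=1 -> changes
  Option C: v=14, gcd(6,14)=2 -> preserves
  Option D: v=73, gcd(6,73)=1 -> changes
  Option E: v=6, gcd(6,6)=6 -> changes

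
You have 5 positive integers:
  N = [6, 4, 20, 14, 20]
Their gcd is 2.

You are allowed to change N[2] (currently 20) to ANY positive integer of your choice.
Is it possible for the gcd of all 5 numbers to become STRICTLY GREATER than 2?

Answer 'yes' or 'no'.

Answer: no

Derivation:
Current gcd = 2
gcd of all OTHER numbers (without N[2]=20): gcd([6, 4, 14, 20]) = 2
The new gcd after any change is gcd(2, new_value).
This can be at most 2.
Since 2 = old gcd 2, the gcd can only stay the same or decrease.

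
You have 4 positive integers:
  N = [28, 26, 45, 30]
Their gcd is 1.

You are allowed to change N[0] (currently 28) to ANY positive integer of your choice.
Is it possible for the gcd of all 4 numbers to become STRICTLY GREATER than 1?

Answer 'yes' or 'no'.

Current gcd = 1
gcd of all OTHER numbers (without N[0]=28): gcd([26, 45, 30]) = 1
The new gcd after any change is gcd(1, new_value).
This can be at most 1.
Since 1 = old gcd 1, the gcd can only stay the same or decrease.

Answer: no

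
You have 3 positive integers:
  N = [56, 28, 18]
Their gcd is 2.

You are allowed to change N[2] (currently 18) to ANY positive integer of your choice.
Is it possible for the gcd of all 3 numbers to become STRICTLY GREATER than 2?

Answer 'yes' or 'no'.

Answer: yes

Derivation:
Current gcd = 2
gcd of all OTHER numbers (without N[2]=18): gcd([56, 28]) = 28
The new gcd after any change is gcd(28, new_value).
This can be at most 28.
Since 28 > old gcd 2, the gcd CAN increase (e.g., set N[2] = 28).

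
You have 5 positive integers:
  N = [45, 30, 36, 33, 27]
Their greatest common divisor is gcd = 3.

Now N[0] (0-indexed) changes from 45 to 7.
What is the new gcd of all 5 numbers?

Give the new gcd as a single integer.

Answer: 1

Derivation:
Numbers: [45, 30, 36, 33, 27], gcd = 3
Change: index 0, 45 -> 7
gcd of the OTHER numbers (without index 0): gcd([30, 36, 33, 27]) = 3
New gcd = gcd(g_others, new_val) = gcd(3, 7) = 1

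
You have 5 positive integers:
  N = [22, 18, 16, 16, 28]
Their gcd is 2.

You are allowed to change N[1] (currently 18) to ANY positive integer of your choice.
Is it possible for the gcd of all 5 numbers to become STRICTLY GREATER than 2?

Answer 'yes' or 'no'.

Answer: no

Derivation:
Current gcd = 2
gcd of all OTHER numbers (without N[1]=18): gcd([22, 16, 16, 28]) = 2
The new gcd after any change is gcd(2, new_value).
This can be at most 2.
Since 2 = old gcd 2, the gcd can only stay the same or decrease.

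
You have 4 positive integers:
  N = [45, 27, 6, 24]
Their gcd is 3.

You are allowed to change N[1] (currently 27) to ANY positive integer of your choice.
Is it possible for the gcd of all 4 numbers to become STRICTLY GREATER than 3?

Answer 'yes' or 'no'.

Current gcd = 3
gcd of all OTHER numbers (without N[1]=27): gcd([45, 6, 24]) = 3
The new gcd after any change is gcd(3, new_value).
This can be at most 3.
Since 3 = old gcd 3, the gcd can only stay the same or decrease.

Answer: no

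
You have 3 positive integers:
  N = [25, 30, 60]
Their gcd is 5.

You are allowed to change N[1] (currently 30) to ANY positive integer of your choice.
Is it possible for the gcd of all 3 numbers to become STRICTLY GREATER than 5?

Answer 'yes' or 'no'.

Answer: no

Derivation:
Current gcd = 5
gcd of all OTHER numbers (without N[1]=30): gcd([25, 60]) = 5
The new gcd after any change is gcd(5, new_value).
This can be at most 5.
Since 5 = old gcd 5, the gcd can only stay the same or decrease.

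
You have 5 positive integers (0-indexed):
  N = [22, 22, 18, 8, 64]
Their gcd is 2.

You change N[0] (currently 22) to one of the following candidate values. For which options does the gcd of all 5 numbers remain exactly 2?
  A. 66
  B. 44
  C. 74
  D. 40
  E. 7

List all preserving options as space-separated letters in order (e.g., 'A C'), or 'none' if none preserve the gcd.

Answer: A B C D

Derivation:
Old gcd = 2; gcd of others (without N[0]) = 2
New gcd for candidate v: gcd(2, v). Preserves old gcd iff gcd(2, v) = 2.
  Option A: v=66, gcd(2,66)=2 -> preserves
  Option B: v=44, gcd(2,44)=2 -> preserves
  Option C: v=74, gcd(2,74)=2 -> preserves
  Option D: v=40, gcd(2,40)=2 -> preserves
  Option E: v=7, gcd(2,7)=1 -> changes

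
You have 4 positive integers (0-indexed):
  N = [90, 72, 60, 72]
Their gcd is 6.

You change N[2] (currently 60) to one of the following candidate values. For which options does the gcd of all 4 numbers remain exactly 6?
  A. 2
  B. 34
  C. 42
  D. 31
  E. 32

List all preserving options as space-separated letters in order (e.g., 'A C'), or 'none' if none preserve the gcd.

Old gcd = 6; gcd of others (without N[2]) = 18
New gcd for candidate v: gcd(18, v). Preserves old gcd iff gcd(18, v) = 6.
  Option A: v=2, gcd(18,2)=2 -> changes
  Option B: v=34, gcd(18,34)=2 -> changes
  Option C: v=42, gcd(18,42)=6 -> preserves
  Option D: v=31, gcd(18,31)=1 -> changes
  Option E: v=32, gcd(18,32)=2 -> changes

Answer: C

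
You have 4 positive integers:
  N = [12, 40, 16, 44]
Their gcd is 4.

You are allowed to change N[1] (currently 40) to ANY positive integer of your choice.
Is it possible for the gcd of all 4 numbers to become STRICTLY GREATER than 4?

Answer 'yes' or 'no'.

Current gcd = 4
gcd of all OTHER numbers (without N[1]=40): gcd([12, 16, 44]) = 4
The new gcd after any change is gcd(4, new_value).
This can be at most 4.
Since 4 = old gcd 4, the gcd can only stay the same or decrease.

Answer: no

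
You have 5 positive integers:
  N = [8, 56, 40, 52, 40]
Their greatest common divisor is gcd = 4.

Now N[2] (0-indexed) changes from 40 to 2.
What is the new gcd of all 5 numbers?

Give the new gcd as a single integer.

Answer: 2

Derivation:
Numbers: [8, 56, 40, 52, 40], gcd = 4
Change: index 2, 40 -> 2
gcd of the OTHER numbers (without index 2): gcd([8, 56, 52, 40]) = 4
New gcd = gcd(g_others, new_val) = gcd(4, 2) = 2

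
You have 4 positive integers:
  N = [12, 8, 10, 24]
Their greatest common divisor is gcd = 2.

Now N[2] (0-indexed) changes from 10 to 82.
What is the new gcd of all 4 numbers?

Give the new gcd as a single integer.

Answer: 2

Derivation:
Numbers: [12, 8, 10, 24], gcd = 2
Change: index 2, 10 -> 82
gcd of the OTHER numbers (without index 2): gcd([12, 8, 24]) = 4
New gcd = gcd(g_others, new_val) = gcd(4, 82) = 2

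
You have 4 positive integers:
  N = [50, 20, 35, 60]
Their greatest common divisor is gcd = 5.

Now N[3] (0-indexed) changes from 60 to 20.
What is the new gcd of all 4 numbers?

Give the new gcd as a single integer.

Answer: 5

Derivation:
Numbers: [50, 20, 35, 60], gcd = 5
Change: index 3, 60 -> 20
gcd of the OTHER numbers (without index 3): gcd([50, 20, 35]) = 5
New gcd = gcd(g_others, new_val) = gcd(5, 20) = 5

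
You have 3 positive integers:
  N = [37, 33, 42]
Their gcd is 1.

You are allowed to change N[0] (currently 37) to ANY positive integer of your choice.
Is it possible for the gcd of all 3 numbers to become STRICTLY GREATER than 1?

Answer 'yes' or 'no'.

Answer: yes

Derivation:
Current gcd = 1
gcd of all OTHER numbers (without N[0]=37): gcd([33, 42]) = 3
The new gcd after any change is gcd(3, new_value).
This can be at most 3.
Since 3 > old gcd 1, the gcd CAN increase (e.g., set N[0] = 3).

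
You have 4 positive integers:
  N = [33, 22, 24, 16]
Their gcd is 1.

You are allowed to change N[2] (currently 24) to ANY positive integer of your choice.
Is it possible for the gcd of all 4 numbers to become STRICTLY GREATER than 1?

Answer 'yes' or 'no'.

Current gcd = 1
gcd of all OTHER numbers (without N[2]=24): gcd([33, 22, 16]) = 1
The new gcd after any change is gcd(1, new_value).
This can be at most 1.
Since 1 = old gcd 1, the gcd can only stay the same or decrease.

Answer: no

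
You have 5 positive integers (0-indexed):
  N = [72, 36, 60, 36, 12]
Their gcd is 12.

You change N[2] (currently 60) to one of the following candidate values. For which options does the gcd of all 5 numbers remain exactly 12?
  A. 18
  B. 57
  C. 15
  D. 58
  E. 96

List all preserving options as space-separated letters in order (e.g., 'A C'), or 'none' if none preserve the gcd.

Answer: E

Derivation:
Old gcd = 12; gcd of others (without N[2]) = 12
New gcd for candidate v: gcd(12, v). Preserves old gcd iff gcd(12, v) = 12.
  Option A: v=18, gcd(12,18)=6 -> changes
  Option B: v=57, gcd(12,57)=3 -> changes
  Option C: v=15, gcd(12,15)=3 -> changes
  Option D: v=58, gcd(12,58)=2 -> changes
  Option E: v=96, gcd(12,96)=12 -> preserves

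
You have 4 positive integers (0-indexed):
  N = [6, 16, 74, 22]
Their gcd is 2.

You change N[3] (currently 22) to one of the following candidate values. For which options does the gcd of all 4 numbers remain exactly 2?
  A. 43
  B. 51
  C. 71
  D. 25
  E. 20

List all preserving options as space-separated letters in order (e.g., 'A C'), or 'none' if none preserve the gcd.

Old gcd = 2; gcd of others (without N[3]) = 2
New gcd for candidate v: gcd(2, v). Preserves old gcd iff gcd(2, v) = 2.
  Option A: v=43, gcd(2,43)=1 -> changes
  Option B: v=51, gcd(2,51)=1 -> changes
  Option C: v=71, gcd(2,71)=1 -> changes
  Option D: v=25, gcd(2,25)=1 -> changes
  Option E: v=20, gcd(2,20)=2 -> preserves

Answer: E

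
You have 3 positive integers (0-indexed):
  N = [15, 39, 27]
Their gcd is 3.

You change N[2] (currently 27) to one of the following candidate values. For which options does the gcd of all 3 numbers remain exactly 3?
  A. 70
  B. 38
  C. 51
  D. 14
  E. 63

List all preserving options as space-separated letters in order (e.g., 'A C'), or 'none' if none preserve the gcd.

Old gcd = 3; gcd of others (without N[2]) = 3
New gcd for candidate v: gcd(3, v). Preserves old gcd iff gcd(3, v) = 3.
  Option A: v=70, gcd(3,70)=1 -> changes
  Option B: v=38, gcd(3,38)=1 -> changes
  Option C: v=51, gcd(3,51)=3 -> preserves
  Option D: v=14, gcd(3,14)=1 -> changes
  Option E: v=63, gcd(3,63)=3 -> preserves

Answer: C E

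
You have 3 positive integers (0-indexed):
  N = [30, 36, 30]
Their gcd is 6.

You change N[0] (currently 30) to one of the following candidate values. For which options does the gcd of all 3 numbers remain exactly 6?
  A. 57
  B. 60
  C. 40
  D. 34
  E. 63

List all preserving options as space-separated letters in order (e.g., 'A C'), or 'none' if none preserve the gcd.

Answer: B

Derivation:
Old gcd = 6; gcd of others (without N[0]) = 6
New gcd for candidate v: gcd(6, v). Preserves old gcd iff gcd(6, v) = 6.
  Option A: v=57, gcd(6,57)=3 -> changes
  Option B: v=60, gcd(6,60)=6 -> preserves
  Option C: v=40, gcd(6,40)=2 -> changes
  Option D: v=34, gcd(6,34)=2 -> changes
  Option E: v=63, gcd(6,63)=3 -> changes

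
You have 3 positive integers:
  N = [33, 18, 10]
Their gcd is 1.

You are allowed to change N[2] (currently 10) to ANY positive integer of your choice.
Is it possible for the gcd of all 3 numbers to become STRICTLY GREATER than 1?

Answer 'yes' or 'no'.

Answer: yes

Derivation:
Current gcd = 1
gcd of all OTHER numbers (without N[2]=10): gcd([33, 18]) = 3
The new gcd after any change is gcd(3, new_value).
This can be at most 3.
Since 3 > old gcd 1, the gcd CAN increase (e.g., set N[2] = 3).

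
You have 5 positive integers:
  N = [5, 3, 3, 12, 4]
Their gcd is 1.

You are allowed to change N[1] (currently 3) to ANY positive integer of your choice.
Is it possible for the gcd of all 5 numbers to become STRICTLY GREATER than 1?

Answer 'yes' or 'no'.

Current gcd = 1
gcd of all OTHER numbers (without N[1]=3): gcd([5, 3, 12, 4]) = 1
The new gcd after any change is gcd(1, new_value).
This can be at most 1.
Since 1 = old gcd 1, the gcd can only stay the same or decrease.

Answer: no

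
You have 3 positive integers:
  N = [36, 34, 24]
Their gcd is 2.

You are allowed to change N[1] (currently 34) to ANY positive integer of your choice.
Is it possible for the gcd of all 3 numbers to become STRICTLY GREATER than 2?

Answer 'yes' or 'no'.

Current gcd = 2
gcd of all OTHER numbers (without N[1]=34): gcd([36, 24]) = 12
The new gcd after any change is gcd(12, new_value).
This can be at most 12.
Since 12 > old gcd 2, the gcd CAN increase (e.g., set N[1] = 12).

Answer: yes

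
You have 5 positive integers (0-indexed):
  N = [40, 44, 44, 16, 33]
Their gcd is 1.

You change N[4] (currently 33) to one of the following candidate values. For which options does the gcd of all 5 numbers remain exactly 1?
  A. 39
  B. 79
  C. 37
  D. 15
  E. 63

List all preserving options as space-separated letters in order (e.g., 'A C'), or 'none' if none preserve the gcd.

Old gcd = 1; gcd of others (without N[4]) = 4
New gcd for candidate v: gcd(4, v). Preserves old gcd iff gcd(4, v) = 1.
  Option A: v=39, gcd(4,39)=1 -> preserves
  Option B: v=79, gcd(4,79)=1 -> preserves
  Option C: v=37, gcd(4,37)=1 -> preserves
  Option D: v=15, gcd(4,15)=1 -> preserves
  Option E: v=63, gcd(4,63)=1 -> preserves

Answer: A B C D E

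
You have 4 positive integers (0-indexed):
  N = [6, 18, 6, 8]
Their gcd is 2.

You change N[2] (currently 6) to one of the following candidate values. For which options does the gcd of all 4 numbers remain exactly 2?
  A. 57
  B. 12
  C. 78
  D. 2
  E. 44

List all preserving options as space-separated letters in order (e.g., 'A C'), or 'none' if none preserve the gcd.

Answer: B C D E

Derivation:
Old gcd = 2; gcd of others (without N[2]) = 2
New gcd for candidate v: gcd(2, v). Preserves old gcd iff gcd(2, v) = 2.
  Option A: v=57, gcd(2,57)=1 -> changes
  Option B: v=12, gcd(2,12)=2 -> preserves
  Option C: v=78, gcd(2,78)=2 -> preserves
  Option D: v=2, gcd(2,2)=2 -> preserves
  Option E: v=44, gcd(2,44)=2 -> preserves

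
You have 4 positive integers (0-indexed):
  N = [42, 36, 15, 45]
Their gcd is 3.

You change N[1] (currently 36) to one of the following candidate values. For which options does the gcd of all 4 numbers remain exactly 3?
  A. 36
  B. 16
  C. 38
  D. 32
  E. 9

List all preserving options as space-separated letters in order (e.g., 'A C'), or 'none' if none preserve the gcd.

Answer: A E

Derivation:
Old gcd = 3; gcd of others (without N[1]) = 3
New gcd for candidate v: gcd(3, v). Preserves old gcd iff gcd(3, v) = 3.
  Option A: v=36, gcd(3,36)=3 -> preserves
  Option B: v=16, gcd(3,16)=1 -> changes
  Option C: v=38, gcd(3,38)=1 -> changes
  Option D: v=32, gcd(3,32)=1 -> changes
  Option E: v=9, gcd(3,9)=3 -> preserves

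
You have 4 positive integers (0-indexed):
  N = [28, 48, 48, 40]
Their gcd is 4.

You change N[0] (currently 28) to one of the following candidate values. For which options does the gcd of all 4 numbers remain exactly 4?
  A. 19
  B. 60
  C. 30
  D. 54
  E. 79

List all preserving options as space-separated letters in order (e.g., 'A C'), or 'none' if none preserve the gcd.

Answer: B

Derivation:
Old gcd = 4; gcd of others (without N[0]) = 8
New gcd for candidate v: gcd(8, v). Preserves old gcd iff gcd(8, v) = 4.
  Option A: v=19, gcd(8,19)=1 -> changes
  Option B: v=60, gcd(8,60)=4 -> preserves
  Option C: v=30, gcd(8,30)=2 -> changes
  Option D: v=54, gcd(8,54)=2 -> changes
  Option E: v=79, gcd(8,79)=1 -> changes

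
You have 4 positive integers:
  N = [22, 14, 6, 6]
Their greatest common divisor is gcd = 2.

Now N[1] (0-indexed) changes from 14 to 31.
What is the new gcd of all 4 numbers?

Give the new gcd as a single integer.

Answer: 1

Derivation:
Numbers: [22, 14, 6, 6], gcd = 2
Change: index 1, 14 -> 31
gcd of the OTHER numbers (without index 1): gcd([22, 6, 6]) = 2
New gcd = gcd(g_others, new_val) = gcd(2, 31) = 1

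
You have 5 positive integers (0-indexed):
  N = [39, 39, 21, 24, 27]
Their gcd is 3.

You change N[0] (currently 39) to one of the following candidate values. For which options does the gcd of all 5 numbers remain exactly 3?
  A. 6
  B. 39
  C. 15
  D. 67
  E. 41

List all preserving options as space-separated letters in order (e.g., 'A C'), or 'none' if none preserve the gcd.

Old gcd = 3; gcd of others (without N[0]) = 3
New gcd for candidate v: gcd(3, v). Preserves old gcd iff gcd(3, v) = 3.
  Option A: v=6, gcd(3,6)=3 -> preserves
  Option B: v=39, gcd(3,39)=3 -> preserves
  Option C: v=15, gcd(3,15)=3 -> preserves
  Option D: v=67, gcd(3,67)=1 -> changes
  Option E: v=41, gcd(3,41)=1 -> changes

Answer: A B C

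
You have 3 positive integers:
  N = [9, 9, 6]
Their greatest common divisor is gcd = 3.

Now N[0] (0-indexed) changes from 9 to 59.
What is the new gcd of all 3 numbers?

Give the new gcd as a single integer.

Numbers: [9, 9, 6], gcd = 3
Change: index 0, 9 -> 59
gcd of the OTHER numbers (without index 0): gcd([9, 6]) = 3
New gcd = gcd(g_others, new_val) = gcd(3, 59) = 1

Answer: 1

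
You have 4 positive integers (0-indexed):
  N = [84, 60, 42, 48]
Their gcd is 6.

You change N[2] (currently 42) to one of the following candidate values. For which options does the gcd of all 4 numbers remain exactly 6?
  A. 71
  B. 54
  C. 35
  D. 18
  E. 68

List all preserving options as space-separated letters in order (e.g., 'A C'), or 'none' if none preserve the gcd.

Answer: B D

Derivation:
Old gcd = 6; gcd of others (without N[2]) = 12
New gcd for candidate v: gcd(12, v). Preserves old gcd iff gcd(12, v) = 6.
  Option A: v=71, gcd(12,71)=1 -> changes
  Option B: v=54, gcd(12,54)=6 -> preserves
  Option C: v=35, gcd(12,35)=1 -> changes
  Option D: v=18, gcd(12,18)=6 -> preserves
  Option E: v=68, gcd(12,68)=4 -> changes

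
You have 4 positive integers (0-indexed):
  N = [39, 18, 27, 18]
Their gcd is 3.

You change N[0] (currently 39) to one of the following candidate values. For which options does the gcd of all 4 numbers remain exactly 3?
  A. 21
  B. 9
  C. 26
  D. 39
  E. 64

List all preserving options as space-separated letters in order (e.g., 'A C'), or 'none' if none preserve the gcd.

Answer: A D

Derivation:
Old gcd = 3; gcd of others (without N[0]) = 9
New gcd for candidate v: gcd(9, v). Preserves old gcd iff gcd(9, v) = 3.
  Option A: v=21, gcd(9,21)=3 -> preserves
  Option B: v=9, gcd(9,9)=9 -> changes
  Option C: v=26, gcd(9,26)=1 -> changes
  Option D: v=39, gcd(9,39)=3 -> preserves
  Option E: v=64, gcd(9,64)=1 -> changes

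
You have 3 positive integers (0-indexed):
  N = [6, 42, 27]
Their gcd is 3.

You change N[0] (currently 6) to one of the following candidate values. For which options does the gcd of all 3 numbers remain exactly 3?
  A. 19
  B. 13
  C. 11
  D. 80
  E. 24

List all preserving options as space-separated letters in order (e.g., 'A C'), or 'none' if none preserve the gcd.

Old gcd = 3; gcd of others (without N[0]) = 3
New gcd for candidate v: gcd(3, v). Preserves old gcd iff gcd(3, v) = 3.
  Option A: v=19, gcd(3,19)=1 -> changes
  Option B: v=13, gcd(3,13)=1 -> changes
  Option C: v=11, gcd(3,11)=1 -> changes
  Option D: v=80, gcd(3,80)=1 -> changes
  Option E: v=24, gcd(3,24)=3 -> preserves

Answer: E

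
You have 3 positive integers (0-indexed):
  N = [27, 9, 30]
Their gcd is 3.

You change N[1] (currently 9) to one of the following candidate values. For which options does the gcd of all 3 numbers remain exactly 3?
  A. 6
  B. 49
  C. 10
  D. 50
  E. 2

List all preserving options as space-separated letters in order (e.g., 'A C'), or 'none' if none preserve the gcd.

Answer: A

Derivation:
Old gcd = 3; gcd of others (without N[1]) = 3
New gcd for candidate v: gcd(3, v). Preserves old gcd iff gcd(3, v) = 3.
  Option A: v=6, gcd(3,6)=3 -> preserves
  Option B: v=49, gcd(3,49)=1 -> changes
  Option C: v=10, gcd(3,10)=1 -> changes
  Option D: v=50, gcd(3,50)=1 -> changes
  Option E: v=2, gcd(3,2)=1 -> changes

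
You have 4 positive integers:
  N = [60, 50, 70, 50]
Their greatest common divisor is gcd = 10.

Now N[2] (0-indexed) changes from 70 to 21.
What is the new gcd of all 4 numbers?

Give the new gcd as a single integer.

Answer: 1

Derivation:
Numbers: [60, 50, 70, 50], gcd = 10
Change: index 2, 70 -> 21
gcd of the OTHER numbers (without index 2): gcd([60, 50, 50]) = 10
New gcd = gcd(g_others, new_val) = gcd(10, 21) = 1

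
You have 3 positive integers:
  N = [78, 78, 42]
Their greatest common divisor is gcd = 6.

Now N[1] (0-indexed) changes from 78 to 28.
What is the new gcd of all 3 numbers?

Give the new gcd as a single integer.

Answer: 2

Derivation:
Numbers: [78, 78, 42], gcd = 6
Change: index 1, 78 -> 28
gcd of the OTHER numbers (without index 1): gcd([78, 42]) = 6
New gcd = gcd(g_others, new_val) = gcd(6, 28) = 2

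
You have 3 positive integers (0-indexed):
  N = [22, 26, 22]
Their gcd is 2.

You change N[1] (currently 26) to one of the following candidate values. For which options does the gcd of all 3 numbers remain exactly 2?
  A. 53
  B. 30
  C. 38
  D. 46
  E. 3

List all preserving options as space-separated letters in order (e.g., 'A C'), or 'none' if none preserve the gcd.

Old gcd = 2; gcd of others (without N[1]) = 22
New gcd for candidate v: gcd(22, v). Preserves old gcd iff gcd(22, v) = 2.
  Option A: v=53, gcd(22,53)=1 -> changes
  Option B: v=30, gcd(22,30)=2 -> preserves
  Option C: v=38, gcd(22,38)=2 -> preserves
  Option D: v=46, gcd(22,46)=2 -> preserves
  Option E: v=3, gcd(22,3)=1 -> changes

Answer: B C D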